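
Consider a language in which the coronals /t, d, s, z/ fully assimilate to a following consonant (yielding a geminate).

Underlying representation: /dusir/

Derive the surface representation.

no segment meets the rule's conditions; no change.

[dusir]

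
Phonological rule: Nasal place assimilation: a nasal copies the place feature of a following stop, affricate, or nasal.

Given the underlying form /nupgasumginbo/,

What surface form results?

/m/ before /g/ (velar) → [ŋ]
/n/ before /b/ (labial) → [m]

[nupgasuŋgimbo]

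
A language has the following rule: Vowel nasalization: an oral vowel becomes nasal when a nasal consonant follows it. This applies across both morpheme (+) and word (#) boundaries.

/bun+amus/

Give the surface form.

/u/ before nasal /n/ → [ũ]
/a/ before nasal /m/ → [ã]

[bũn+ãmus]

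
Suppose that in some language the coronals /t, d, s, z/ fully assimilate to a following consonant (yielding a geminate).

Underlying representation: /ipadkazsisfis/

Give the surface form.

[ipakkassiffis]

/d/ before /k/ → [k] (total assimilation)
/z/ before /s/ → [s] (total assimilation)
/s/ before /f/ → [f] (total assimilation)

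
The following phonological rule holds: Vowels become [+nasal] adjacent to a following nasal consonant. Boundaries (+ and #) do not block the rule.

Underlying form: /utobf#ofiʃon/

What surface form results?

/o/ before nasal /n/ → [õ]

[utobf#ofiʃõn]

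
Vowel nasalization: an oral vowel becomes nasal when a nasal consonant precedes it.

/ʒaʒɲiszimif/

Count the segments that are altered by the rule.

2

/i/ after nasal /ɲ/ → [ĩ]
/i/ after nasal /m/ → [ĩ]
2 segments change.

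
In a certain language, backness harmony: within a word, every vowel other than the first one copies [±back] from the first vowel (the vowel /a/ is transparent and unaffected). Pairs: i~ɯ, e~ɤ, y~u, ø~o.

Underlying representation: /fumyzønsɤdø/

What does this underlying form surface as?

/y/ harmonizes with /u/ ([+back]) → [u]
/ø/ harmonizes with /u/ ([+back]) → [o]
/ø/ harmonizes with /u/ ([+back]) → [o]

[fumuzonsɤdo]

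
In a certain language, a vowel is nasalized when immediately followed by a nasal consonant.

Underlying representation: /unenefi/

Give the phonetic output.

/u/ before nasal /n/ → [ũ]
/e/ before nasal /n/ → [ẽ]

[ũnẽnefi]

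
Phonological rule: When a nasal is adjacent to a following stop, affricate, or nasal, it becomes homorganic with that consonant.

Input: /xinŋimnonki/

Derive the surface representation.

/n/ before /ŋ/ (velar) → [ŋ]
/m/ before /n/ (alveolar) → [n]
/n/ before /k/ (velar) → [ŋ]

[xiŋŋinnoŋki]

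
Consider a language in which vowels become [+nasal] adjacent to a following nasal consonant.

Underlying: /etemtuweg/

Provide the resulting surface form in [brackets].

/e/ before nasal /m/ → [ẽ]

[etẽmtuweg]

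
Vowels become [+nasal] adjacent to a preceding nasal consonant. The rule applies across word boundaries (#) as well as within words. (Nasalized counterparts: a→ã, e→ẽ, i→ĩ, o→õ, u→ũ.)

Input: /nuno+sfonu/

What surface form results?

[nũnõ+sfonũ]

/u/ after nasal /n/ → [ũ]
/o/ after nasal /n/ → [õ]
/u/ after nasal /n/ → [ũ]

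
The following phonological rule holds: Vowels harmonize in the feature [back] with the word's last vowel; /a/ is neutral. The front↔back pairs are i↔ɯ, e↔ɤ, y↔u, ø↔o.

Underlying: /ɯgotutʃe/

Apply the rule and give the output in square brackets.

[igøtytʃe]

/ɯ/ harmonizes with /e/ ([-back]) → [i]
/o/ harmonizes with /e/ ([-back]) → [ø]
/u/ harmonizes with /e/ ([-back]) → [y]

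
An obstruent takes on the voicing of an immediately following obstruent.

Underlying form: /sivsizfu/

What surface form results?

/v/ before /s/ (voiceless) → [f]
/z/ before /f/ (voiceless) → [s]

[sifsisfu]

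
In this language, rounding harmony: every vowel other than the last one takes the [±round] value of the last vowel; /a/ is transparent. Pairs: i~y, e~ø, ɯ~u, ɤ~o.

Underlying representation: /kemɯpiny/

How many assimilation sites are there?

3

/e/ harmonizes with /y/ ([+round]) → [ø]
/ɯ/ harmonizes with /y/ ([+round]) → [u]
/i/ harmonizes with /y/ ([+round]) → [y]
3 segments change.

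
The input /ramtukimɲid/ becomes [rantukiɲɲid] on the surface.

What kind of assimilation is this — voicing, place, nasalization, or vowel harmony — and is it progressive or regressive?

/m/→[n] /m/→[ɲ].
Each target copies a feature from the following segment, so the direction is regressive.

place assimilation, regressive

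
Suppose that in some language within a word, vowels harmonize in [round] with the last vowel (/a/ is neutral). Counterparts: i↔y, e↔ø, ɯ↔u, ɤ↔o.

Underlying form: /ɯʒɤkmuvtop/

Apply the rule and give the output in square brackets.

/ɯ/ harmonizes with /o/ ([+round]) → [u]
/ɤ/ harmonizes with /o/ ([+round]) → [o]

[uʒokmuvtop]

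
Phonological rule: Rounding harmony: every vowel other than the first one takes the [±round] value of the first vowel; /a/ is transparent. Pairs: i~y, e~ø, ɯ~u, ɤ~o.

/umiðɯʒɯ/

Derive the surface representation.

/i/ harmonizes with /u/ ([+round]) → [y]
/ɯ/ harmonizes with /u/ ([+round]) → [u]
/ɯ/ harmonizes with /u/ ([+round]) → [u]

[umyðuʒu]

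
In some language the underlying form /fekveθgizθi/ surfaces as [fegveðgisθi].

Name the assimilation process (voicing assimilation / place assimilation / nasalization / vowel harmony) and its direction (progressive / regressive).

voicing assimilation, regressive

/k/→[g] /θ/→[ð] /z/→[s].
Each target copies a feature from the following segment, so the direction is regressive.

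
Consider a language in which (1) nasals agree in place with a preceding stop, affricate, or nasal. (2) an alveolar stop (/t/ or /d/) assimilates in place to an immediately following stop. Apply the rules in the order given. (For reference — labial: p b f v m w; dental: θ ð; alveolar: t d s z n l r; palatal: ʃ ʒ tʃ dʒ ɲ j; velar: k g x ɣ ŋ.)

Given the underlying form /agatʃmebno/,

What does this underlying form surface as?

[agatʃɲebmo]

Rule 1: /m/ after /tʃ/ (palatal) → [ɲ]
Rule 1: /n/ after /b/ (labial) → [m]
After rule 1: agatʃɲebmo
Rule 2: no segment meets the rule's conditions; no change.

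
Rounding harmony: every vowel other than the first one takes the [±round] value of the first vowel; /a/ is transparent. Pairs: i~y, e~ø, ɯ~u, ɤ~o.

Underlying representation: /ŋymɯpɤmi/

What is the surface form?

[ŋymupomy]

/ɯ/ harmonizes with /y/ ([+round]) → [u]
/ɤ/ harmonizes with /y/ ([+round]) → [o]
/i/ harmonizes with /y/ ([+round]) → [y]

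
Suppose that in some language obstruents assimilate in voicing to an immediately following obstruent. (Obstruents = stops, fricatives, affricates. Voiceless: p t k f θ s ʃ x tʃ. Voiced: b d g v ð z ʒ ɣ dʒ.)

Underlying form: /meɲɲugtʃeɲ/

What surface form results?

[meɲɲuktʃeɲ]

/g/ before /tʃ/ (voiceless) → [k]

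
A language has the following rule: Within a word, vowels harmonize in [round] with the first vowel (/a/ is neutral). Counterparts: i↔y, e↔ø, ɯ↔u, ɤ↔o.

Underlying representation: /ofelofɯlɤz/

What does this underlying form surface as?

/e/ harmonizes with /o/ ([+round]) → [ø]
/ɯ/ harmonizes with /o/ ([+round]) → [u]
/ɤ/ harmonizes with /o/ ([+round]) → [o]

[ofølofuloz]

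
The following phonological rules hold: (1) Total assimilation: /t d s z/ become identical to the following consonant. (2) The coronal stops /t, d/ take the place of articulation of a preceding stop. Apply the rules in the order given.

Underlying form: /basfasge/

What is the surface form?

Rule 1: /s/ before /f/ → [f] (total assimilation)
Rule 1: /s/ before /g/ → [g] (total assimilation)
After rule 1: baffagge
Rule 2: no segment meets the rule's conditions; no change.

[baffagge]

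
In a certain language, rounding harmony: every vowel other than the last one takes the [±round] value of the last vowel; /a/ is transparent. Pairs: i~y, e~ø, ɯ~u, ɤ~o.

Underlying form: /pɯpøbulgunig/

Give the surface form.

[pɯpebɯlgɯnig]

/ø/ harmonizes with /i/ ([-round]) → [e]
/u/ harmonizes with /i/ ([-round]) → [ɯ]
/u/ harmonizes with /i/ ([-round]) → [ɯ]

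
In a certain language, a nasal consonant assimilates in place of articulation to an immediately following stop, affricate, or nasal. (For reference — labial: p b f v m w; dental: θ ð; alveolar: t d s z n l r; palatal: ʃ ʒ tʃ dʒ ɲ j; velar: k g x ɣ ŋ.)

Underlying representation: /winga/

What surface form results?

[wiŋga]

/n/ before /g/ (velar) → [ŋ]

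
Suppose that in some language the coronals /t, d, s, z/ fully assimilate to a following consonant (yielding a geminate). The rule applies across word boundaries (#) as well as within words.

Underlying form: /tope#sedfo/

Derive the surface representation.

/d/ before /f/ → [f] (total assimilation)

[tope#seffo]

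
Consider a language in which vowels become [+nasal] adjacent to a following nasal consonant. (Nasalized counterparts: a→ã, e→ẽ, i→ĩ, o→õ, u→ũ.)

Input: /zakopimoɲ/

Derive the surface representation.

[zakopĩmõɲ]

/i/ before nasal /m/ → [ĩ]
/o/ before nasal /ɲ/ → [õ]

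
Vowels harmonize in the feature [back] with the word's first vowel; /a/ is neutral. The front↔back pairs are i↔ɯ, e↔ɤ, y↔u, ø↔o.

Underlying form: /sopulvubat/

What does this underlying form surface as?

[sopulvubat]

no segment meets the rule's conditions; no change.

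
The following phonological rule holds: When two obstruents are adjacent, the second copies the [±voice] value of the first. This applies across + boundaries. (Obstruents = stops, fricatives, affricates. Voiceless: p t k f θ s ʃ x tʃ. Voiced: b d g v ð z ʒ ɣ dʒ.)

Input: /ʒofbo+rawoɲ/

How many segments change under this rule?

1

/b/ after /f/ (voiceless) → [p]
1 segment changes.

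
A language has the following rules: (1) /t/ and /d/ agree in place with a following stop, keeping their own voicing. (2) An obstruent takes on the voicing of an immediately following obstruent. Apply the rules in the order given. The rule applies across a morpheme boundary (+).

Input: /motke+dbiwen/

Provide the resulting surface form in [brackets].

Rule 1: /t/ before /k/ (velar) → [k]
Rule 1: /d/ before /b/ (labial) → [b]
After rule 1: mokke+bbiwen
Rule 2: no segment meets the rule's conditions; no change.

[mokke+bbiwen]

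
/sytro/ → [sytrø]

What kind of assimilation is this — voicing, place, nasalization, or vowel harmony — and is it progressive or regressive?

vowel harmony, progressive

/o/→[ø].
Vowels agree with the first vowel, so the harmony is progressive.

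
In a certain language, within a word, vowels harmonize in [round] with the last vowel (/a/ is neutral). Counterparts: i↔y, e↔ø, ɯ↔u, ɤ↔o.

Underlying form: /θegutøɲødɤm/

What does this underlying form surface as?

/u/ harmonizes with /ɤ/ ([-round]) → [ɯ]
/ø/ harmonizes with /ɤ/ ([-round]) → [e]
/ø/ harmonizes with /ɤ/ ([-round]) → [e]

[θegɯteɲedɤm]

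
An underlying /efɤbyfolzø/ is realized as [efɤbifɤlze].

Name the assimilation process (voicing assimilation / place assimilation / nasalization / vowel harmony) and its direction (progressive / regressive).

/y/→[i] /o/→[ɤ] /ø/→[e].
Vowels agree with the first vowel, so the harmony is progressive.

vowel harmony, progressive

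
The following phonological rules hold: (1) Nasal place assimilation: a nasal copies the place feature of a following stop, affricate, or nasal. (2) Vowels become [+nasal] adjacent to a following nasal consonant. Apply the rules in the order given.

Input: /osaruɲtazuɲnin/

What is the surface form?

Rule 1: /ɲ/ before /t/ (alveolar) → [n]
Rule 1: /ɲ/ before /n/ (alveolar) → [n]
After rule 1: osaruntazunnin
Rule 2: /u/ before nasal /n/ → [ũ]
Rule 2: /u/ before nasal /n/ → [ũ]
Rule 2: /i/ before nasal /n/ → [ĩ]

[osarũntazũnnĩn]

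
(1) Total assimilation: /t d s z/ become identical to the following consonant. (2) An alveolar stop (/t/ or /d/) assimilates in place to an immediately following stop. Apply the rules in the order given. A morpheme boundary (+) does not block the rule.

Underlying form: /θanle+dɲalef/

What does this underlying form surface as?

[θanle+ɲɲalef]

Rule 1: /d/ before /ɲ/ → [ɲ] (total assimilation)
After rule 1: θanle+ɲɲalef
Rule 2: no segment meets the rule's conditions; no change.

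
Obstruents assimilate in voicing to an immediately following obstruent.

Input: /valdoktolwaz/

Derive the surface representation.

[valdoktolwaz]

no segment meets the rule's conditions; no change.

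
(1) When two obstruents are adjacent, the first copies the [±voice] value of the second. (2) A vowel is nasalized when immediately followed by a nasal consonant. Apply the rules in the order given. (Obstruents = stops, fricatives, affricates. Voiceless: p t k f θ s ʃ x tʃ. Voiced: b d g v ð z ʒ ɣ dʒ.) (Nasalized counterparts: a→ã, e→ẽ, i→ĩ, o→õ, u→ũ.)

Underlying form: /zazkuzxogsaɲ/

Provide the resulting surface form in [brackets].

[zaskusxoksãɲ]

Rule 1: /z/ before /k/ (voiceless) → [s]
Rule 1: /z/ before /x/ (voiceless) → [s]
Rule 1: /g/ before /s/ (voiceless) → [k]
After rule 1: zaskusxoksaɲ
Rule 2: /a/ before nasal /ɲ/ → [ã]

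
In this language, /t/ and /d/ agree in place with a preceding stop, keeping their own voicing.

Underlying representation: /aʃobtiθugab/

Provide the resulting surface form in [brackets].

/t/ after /b/ (labial) → [p]

[aʃobpiθugab]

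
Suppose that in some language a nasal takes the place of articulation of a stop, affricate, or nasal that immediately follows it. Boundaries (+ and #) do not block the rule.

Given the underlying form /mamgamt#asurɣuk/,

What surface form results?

[maŋgant#asurɣuk]

/m/ before /g/ (velar) → [ŋ]
/m/ before /t/ (alveolar) → [n]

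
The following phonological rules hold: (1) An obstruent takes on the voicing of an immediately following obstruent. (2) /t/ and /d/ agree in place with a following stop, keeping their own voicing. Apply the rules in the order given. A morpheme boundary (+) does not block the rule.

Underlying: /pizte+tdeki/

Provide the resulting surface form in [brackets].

Rule 1: /z/ before /t/ (voiceless) → [s]
Rule 1: /t/ before /d/ (voiced) → [d]
After rule 1: piste+ddeki
Rule 2: no segment meets the rule's conditions; no change.

[piste+ddeki]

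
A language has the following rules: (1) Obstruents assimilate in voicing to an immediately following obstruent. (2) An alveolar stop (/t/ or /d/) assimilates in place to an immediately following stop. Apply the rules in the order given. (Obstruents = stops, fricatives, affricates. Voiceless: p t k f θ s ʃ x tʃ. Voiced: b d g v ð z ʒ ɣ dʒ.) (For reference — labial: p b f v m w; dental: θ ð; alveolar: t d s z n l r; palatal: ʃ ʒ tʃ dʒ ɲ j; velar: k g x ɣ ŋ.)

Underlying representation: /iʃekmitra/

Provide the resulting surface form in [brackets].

[iʃekmitra]

Rule 1: no segment meets the rule's conditions; no change.
After rule 1: iʃekmitra
Rule 2: no segment meets the rule's conditions; no change.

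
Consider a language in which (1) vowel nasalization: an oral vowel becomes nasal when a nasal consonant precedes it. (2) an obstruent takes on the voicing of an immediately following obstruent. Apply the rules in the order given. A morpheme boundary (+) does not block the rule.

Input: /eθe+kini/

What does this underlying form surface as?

Rule 1: /i/ after nasal /n/ → [ĩ]
After rule 1: eθe+kinĩ
Rule 2: no segment meets the rule's conditions; no change.

[eθe+kinĩ]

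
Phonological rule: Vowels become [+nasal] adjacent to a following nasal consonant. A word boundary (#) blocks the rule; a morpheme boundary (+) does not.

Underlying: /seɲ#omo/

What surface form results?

[sẽɲ#õmo]

/e/ before nasal /ɲ/ → [ẽ]
/o/ before nasal /m/ → [õ]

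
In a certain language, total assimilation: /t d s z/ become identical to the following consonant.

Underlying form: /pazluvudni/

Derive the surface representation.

[palluvunni]

/z/ before /l/ → [l] (total assimilation)
/d/ before /n/ → [n] (total assimilation)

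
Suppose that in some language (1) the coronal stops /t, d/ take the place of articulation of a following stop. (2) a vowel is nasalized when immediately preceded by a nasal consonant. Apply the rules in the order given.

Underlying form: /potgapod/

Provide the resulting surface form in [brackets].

[pokgapod]

Rule 1: /t/ before /g/ (velar) → [k]
After rule 1: pokgapod
Rule 2: no segment meets the rule's conditions; no change.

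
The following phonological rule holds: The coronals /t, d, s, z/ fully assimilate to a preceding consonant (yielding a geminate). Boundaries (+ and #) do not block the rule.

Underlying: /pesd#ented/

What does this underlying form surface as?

[pess#enned]

/d/ after /s/ → [s] (total assimilation)
/t/ after /n/ → [n] (total assimilation)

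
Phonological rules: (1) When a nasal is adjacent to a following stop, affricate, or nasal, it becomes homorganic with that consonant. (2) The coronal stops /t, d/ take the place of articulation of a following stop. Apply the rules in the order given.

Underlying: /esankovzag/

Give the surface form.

Rule 1: /n/ before /k/ (velar) → [ŋ]
After rule 1: esaŋkovzag
Rule 2: no segment meets the rule's conditions; no change.

[esaŋkovzag]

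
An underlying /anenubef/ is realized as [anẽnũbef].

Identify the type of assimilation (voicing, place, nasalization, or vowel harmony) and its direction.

nasalization, progressive

/e/→[ẽ] /u/→[ũ].
Each target copies a feature from the preceding segment, so the direction is progressive.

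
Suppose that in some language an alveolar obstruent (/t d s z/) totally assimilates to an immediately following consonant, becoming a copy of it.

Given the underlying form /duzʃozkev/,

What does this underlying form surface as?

/z/ before /ʃ/ → [ʃ] (total assimilation)
/z/ before /k/ → [k] (total assimilation)

[duʃʃokkev]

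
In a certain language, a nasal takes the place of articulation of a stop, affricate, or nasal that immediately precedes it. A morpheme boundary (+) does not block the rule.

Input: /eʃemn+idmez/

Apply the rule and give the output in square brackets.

/n/ after /m/ (labial) → [m]
/m/ after /d/ (alveolar) → [n]

[eʃemm+idnez]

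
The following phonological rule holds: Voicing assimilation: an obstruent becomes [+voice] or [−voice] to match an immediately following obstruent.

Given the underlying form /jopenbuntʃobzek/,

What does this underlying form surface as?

no segment meets the rule's conditions; no change.

[jopenbuntʃobzek]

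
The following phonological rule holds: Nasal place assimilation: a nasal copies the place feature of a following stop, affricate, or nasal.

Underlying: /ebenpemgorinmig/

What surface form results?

[ebempeŋgorimmig]

/n/ before /p/ (labial) → [m]
/m/ before /g/ (velar) → [ŋ]
/n/ before /m/ (labial) → [m]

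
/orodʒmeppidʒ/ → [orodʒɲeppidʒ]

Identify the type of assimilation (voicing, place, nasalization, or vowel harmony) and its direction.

place assimilation, progressive

/m/→[ɲ].
Each target copies a feature from the preceding segment, so the direction is progressive.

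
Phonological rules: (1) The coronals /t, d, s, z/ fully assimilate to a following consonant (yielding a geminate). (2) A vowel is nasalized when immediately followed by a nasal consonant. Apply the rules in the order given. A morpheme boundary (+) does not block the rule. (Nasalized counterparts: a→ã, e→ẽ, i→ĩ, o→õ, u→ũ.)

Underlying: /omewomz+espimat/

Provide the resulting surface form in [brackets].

[õmewõmz+eppĩmat]

Rule 1: /s/ before /p/ → [p] (total assimilation)
After rule 1: omewomz+eppimat
Rule 2: /o/ before nasal /m/ → [õ]
Rule 2: /o/ before nasal /m/ → [õ]
Rule 2: /i/ before nasal /m/ → [ĩ]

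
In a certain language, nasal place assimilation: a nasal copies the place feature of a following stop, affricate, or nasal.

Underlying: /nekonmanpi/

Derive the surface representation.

[nekommampi]

/n/ before /m/ (labial) → [m]
/n/ before /p/ (labial) → [m]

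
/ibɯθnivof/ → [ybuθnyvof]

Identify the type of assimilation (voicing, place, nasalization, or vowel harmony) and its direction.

vowel harmony, regressive

/i/→[y] /ɯ/→[u] /i/→[y].
Vowels agree with the last vowel, so the harmony is regressive.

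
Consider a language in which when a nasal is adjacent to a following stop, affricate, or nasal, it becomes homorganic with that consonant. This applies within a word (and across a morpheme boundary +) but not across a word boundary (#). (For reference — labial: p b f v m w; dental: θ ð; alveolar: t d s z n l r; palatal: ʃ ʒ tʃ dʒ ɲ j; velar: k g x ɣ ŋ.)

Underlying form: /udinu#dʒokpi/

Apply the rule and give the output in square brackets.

[udinu#dʒokpi]

no segment meets the rule's conditions; no change.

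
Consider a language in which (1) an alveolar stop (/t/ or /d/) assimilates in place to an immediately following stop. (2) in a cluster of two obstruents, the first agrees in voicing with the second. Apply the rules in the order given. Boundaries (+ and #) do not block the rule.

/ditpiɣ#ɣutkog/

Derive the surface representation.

[dippiɣ#ɣukkog]

Rule 1: /t/ before /p/ (labial) → [p]
Rule 1: /t/ before /k/ (velar) → [k]
After rule 1: dippiɣ#ɣukkog
Rule 2: no segment meets the rule's conditions; no change.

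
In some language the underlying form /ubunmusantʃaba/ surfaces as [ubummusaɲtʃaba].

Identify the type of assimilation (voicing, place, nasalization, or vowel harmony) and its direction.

/n/→[m] /n/→[ɲ].
Each target copies a feature from the following segment, so the direction is regressive.

place assimilation, regressive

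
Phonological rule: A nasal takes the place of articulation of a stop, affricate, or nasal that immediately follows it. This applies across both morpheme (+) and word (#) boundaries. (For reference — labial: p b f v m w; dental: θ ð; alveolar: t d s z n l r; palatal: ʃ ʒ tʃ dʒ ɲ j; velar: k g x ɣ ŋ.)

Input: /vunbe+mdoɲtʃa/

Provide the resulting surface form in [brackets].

[vumbe+ndoɲtʃa]

/n/ before /b/ (labial) → [m]
/m/ before /d/ (alveolar) → [n]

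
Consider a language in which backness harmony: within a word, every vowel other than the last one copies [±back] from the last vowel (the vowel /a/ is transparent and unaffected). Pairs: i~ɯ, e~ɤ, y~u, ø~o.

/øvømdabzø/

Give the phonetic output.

[øvømdabzø]

no segment meets the rule's conditions; no change.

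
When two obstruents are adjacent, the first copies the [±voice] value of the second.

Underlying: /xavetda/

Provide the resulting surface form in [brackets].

/t/ before /d/ (voiced) → [d]

[xavedda]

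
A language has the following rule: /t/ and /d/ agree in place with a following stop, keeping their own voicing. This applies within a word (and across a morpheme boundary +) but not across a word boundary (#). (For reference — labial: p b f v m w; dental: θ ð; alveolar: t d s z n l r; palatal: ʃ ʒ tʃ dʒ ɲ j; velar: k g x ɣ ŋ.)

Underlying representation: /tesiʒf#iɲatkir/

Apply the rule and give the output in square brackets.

/t/ before /k/ (velar) → [k]

[tesiʒf#iɲakkir]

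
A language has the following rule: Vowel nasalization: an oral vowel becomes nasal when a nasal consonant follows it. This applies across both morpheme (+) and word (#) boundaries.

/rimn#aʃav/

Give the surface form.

[rĩmn#aʃav]

/i/ before nasal /m/ → [ĩ]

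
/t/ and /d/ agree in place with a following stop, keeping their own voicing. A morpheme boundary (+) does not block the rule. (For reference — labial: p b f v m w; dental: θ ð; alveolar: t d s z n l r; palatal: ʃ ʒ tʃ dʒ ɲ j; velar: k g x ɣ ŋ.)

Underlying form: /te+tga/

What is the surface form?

/t/ before /g/ (velar) → [k]

[te+kga]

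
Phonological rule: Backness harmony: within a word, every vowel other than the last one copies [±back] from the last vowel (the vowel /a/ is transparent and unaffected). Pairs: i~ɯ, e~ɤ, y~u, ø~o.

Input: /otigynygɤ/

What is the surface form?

/i/ harmonizes with /ɤ/ ([+back]) → [ɯ]
/y/ harmonizes with /ɤ/ ([+back]) → [u]
/y/ harmonizes with /ɤ/ ([+back]) → [u]

[otɯgunugɤ]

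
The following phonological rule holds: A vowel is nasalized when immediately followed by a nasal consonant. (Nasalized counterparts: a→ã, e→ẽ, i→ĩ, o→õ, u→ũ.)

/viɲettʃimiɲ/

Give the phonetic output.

/i/ before nasal /ɲ/ → [ĩ]
/i/ before nasal /m/ → [ĩ]
/i/ before nasal /ɲ/ → [ĩ]

[vĩɲettʃĩmĩɲ]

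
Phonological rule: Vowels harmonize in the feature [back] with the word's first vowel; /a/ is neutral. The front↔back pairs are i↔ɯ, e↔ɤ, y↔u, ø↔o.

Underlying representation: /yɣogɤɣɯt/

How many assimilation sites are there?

3

/o/ harmonizes with /y/ ([-back]) → [ø]
/ɤ/ harmonizes with /y/ ([-back]) → [e]
/ɯ/ harmonizes with /y/ ([-back]) → [i]
3 segments change.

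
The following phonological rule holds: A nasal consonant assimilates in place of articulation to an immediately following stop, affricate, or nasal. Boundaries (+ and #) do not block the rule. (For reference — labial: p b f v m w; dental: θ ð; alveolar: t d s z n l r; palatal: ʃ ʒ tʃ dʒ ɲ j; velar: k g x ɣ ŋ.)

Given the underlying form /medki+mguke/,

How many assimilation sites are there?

1

/m/ before /g/ (velar) → [ŋ]
1 segment changes.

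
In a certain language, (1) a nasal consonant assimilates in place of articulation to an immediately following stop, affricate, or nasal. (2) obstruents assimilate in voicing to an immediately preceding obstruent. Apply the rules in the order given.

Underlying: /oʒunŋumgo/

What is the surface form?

Rule 1: /n/ before /ŋ/ (velar) → [ŋ]
Rule 1: /m/ before /g/ (velar) → [ŋ]
After rule 1: oʒuŋŋuŋgo
Rule 2: no segment meets the rule's conditions; no change.

[oʒuŋŋuŋgo]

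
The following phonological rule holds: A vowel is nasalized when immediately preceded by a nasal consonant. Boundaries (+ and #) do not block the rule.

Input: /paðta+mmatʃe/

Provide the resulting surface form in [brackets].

/a/ after nasal /m/ → [ã]

[paðta+mmãtʃe]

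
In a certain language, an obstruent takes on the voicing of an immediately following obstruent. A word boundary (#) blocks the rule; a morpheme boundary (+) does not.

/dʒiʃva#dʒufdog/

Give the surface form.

/ʃ/ before /v/ (voiced) → [ʒ]
/f/ before /d/ (voiced) → [v]

[dʒiʒva#dʒuvdog]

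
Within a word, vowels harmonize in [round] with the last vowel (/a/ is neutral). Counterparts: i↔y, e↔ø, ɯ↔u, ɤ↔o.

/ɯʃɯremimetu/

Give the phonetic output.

/ɯ/ harmonizes with /u/ ([+round]) → [u]
/ɯ/ harmonizes with /u/ ([+round]) → [u]
/e/ harmonizes with /u/ ([+round]) → [ø]
/i/ harmonizes with /u/ ([+round]) → [y]
/e/ harmonizes with /u/ ([+round]) → [ø]

[uʃurømymøtu]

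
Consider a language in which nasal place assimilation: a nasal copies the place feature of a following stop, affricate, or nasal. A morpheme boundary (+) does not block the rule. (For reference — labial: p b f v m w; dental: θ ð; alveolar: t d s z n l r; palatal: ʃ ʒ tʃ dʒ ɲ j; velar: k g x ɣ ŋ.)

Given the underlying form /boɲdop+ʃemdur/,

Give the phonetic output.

/ɲ/ before /d/ (alveolar) → [n]
/m/ before /d/ (alveolar) → [n]

[bondop+ʃendur]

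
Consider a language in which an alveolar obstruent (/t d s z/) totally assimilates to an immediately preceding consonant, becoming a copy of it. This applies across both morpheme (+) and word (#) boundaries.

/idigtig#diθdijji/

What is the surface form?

[idiggig#giθθijji]

/t/ after /g/ → [g] (total assimilation)
/d/ after /g/ → [g] (total assimilation)
/d/ after /θ/ → [θ] (total assimilation)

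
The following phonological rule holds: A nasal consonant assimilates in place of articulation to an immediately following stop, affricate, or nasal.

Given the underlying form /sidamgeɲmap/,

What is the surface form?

[sidaŋgemmap]

/m/ before /g/ (velar) → [ŋ]
/ɲ/ before /m/ (labial) → [m]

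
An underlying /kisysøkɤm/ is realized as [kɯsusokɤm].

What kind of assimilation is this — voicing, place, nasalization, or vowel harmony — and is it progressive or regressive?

vowel harmony, regressive

/i/→[ɯ] /y/→[u] /ø/→[o].
Vowels agree with the last vowel, so the harmony is regressive.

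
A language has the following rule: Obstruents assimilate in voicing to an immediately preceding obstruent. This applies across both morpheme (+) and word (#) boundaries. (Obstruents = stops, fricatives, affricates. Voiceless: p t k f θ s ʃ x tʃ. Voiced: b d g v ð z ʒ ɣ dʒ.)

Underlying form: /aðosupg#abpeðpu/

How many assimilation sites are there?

3

/g/ after /p/ (voiceless) → [k]
/p/ after /b/ (voiced) → [b]
/p/ after /ð/ (voiced) → [b]
3 segments change.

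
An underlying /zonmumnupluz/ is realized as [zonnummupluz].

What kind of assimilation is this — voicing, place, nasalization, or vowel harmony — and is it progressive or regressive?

place assimilation, progressive

/m/→[n] /n/→[m].
Each target copies a feature from the preceding segment, so the direction is progressive.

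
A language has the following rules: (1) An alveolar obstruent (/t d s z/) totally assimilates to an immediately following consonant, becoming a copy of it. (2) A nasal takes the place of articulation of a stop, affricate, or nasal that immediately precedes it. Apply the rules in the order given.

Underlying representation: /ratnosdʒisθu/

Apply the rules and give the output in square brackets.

Rule 1: /t/ before /n/ → [n] (total assimilation)
Rule 1: /s/ before /dʒ/ → [dʒ] (total assimilation)
Rule 1: /s/ before /θ/ → [θ] (total assimilation)
After rule 1: rannodʒdʒiθθu
Rule 2: no segment meets the rule's conditions; no change.

[rannodʒdʒiθθu]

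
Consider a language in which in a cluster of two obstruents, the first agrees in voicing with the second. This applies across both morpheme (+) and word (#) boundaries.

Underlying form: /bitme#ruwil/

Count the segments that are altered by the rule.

0

No segment meets the rule's conditions.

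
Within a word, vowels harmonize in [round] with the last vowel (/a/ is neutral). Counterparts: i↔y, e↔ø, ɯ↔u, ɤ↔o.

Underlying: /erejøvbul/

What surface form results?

/e/ harmonizes with /u/ ([+round]) → [ø]
/e/ harmonizes with /u/ ([+round]) → [ø]

[ørøjøvbul]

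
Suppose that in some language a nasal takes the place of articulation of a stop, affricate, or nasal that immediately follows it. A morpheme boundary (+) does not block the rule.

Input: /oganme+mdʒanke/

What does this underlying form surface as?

/n/ before /m/ (labial) → [m]
/m/ before /dʒ/ (palatal) → [ɲ]
/n/ before /k/ (velar) → [ŋ]

[ogamme+ɲdʒaŋke]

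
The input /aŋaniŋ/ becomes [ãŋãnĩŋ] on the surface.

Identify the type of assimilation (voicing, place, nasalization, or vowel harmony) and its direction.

/a/→[ã] /a/→[ã] /i/→[ĩ].
Each target copies a feature from the following segment, so the direction is regressive.

nasalization, regressive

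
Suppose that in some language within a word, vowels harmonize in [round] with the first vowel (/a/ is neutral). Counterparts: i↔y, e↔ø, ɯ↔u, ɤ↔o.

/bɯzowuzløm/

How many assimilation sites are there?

3

/o/ harmonizes with /ɯ/ ([-round]) → [ɤ]
/u/ harmonizes with /ɯ/ ([-round]) → [ɯ]
/ø/ harmonizes with /ɯ/ ([-round]) → [e]
3 segments change.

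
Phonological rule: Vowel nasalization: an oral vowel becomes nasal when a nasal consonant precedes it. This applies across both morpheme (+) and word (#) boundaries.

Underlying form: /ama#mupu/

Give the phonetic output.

[amã#mũpu]

/a/ after nasal /m/ → [ã]
/u/ after nasal /m/ → [ũ]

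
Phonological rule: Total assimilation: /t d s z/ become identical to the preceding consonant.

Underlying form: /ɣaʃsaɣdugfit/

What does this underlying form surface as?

[ɣaʃʃaɣɣugfit]

/s/ after /ʃ/ → [ʃ] (total assimilation)
/d/ after /ɣ/ → [ɣ] (total assimilation)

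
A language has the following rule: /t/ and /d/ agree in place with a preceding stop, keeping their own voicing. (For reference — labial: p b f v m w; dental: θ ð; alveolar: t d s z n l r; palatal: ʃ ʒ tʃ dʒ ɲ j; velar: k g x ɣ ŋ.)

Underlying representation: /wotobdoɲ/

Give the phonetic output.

[wotobboɲ]

/d/ after /b/ (labial) → [b]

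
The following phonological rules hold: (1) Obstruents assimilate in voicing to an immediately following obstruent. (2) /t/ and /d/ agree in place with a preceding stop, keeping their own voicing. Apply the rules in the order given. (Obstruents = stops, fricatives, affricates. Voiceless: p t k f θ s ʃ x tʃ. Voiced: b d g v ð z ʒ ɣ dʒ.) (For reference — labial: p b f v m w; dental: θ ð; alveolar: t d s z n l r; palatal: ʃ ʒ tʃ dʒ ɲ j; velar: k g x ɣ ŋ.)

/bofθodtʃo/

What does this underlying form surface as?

[bofθottʃo]

Rule 1: /d/ before /tʃ/ (voiceless) → [t]
After rule 1: bofθottʃo
Rule 2: no segment meets the rule's conditions; no change.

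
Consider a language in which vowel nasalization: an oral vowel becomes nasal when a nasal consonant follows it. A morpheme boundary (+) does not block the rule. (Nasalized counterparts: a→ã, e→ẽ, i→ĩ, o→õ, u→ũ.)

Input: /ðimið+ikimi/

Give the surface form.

[ðĩmið+ikĩmi]

/i/ before nasal /m/ → [ĩ]
/i/ before nasal /m/ → [ĩ]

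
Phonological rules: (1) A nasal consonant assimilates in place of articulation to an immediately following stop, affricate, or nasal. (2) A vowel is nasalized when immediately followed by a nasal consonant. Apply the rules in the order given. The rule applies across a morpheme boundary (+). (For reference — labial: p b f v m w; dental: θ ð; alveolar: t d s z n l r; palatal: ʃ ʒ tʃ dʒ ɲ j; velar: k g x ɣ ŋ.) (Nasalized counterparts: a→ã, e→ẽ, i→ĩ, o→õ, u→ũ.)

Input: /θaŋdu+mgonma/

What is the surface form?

[θãndũ+ŋgõmma]

Rule 1: /ŋ/ before /d/ (alveolar) → [n]
Rule 1: /m/ before /g/ (velar) → [ŋ]
Rule 1: /n/ before /m/ (labial) → [m]
After rule 1: θandu+ŋgomma
Rule 2: /a/ before nasal /n/ → [ã]
Rule 2: /u/ before nasal /ŋ/ → [ũ]
Rule 2: /o/ before nasal /m/ → [õ]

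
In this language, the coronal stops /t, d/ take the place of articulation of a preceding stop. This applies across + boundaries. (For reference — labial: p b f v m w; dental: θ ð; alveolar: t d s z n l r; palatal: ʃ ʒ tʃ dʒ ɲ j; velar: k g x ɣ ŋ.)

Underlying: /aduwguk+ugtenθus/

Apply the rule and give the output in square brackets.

/t/ after /g/ (velar) → [k]

[aduwguk+ugkenθus]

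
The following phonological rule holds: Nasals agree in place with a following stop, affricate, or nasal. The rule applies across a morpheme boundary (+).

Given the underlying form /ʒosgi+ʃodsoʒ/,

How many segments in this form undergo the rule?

No segment meets the rule's conditions.

0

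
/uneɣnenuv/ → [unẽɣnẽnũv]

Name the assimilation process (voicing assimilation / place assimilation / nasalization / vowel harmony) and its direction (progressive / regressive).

nasalization, progressive

/e/→[ẽ] /e/→[ẽ] /u/→[ũ].
Each target copies a feature from the preceding segment, so the direction is progressive.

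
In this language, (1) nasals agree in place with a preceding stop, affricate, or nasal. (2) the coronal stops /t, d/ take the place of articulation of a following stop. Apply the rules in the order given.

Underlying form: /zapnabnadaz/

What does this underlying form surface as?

Rule 1: /n/ after /p/ (labial) → [m]
Rule 1: /n/ after /b/ (labial) → [m]
After rule 1: zapmabmadaz
Rule 2: no segment meets the rule's conditions; no change.

[zapmabmadaz]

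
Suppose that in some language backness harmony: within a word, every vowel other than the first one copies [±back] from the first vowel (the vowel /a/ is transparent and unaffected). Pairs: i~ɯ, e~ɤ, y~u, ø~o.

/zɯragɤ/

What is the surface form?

no segment meets the rule's conditions; no change.

[zɯragɤ]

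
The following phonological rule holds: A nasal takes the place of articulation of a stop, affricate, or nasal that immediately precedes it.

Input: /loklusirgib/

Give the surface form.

[loklusirgib]

no segment meets the rule's conditions; no change.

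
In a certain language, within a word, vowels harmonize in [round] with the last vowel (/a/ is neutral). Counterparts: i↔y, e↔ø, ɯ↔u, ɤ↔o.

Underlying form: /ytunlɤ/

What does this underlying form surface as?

/y/ harmonizes with /ɤ/ ([-round]) → [i]
/u/ harmonizes with /ɤ/ ([-round]) → [ɯ]

[itɯnlɤ]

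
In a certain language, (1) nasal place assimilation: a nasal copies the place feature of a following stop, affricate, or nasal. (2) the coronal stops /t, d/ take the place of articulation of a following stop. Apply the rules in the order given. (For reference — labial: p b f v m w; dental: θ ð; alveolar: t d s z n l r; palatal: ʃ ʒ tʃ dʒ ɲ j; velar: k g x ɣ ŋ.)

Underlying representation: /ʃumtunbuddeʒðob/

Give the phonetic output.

Rule 1: /m/ before /t/ (alveolar) → [n]
Rule 1: /n/ before /b/ (labial) → [m]
After rule 1: ʃuntumbuddeʒðob
Rule 2: no segment meets the rule's conditions; no change.

[ʃuntumbuddeʒðob]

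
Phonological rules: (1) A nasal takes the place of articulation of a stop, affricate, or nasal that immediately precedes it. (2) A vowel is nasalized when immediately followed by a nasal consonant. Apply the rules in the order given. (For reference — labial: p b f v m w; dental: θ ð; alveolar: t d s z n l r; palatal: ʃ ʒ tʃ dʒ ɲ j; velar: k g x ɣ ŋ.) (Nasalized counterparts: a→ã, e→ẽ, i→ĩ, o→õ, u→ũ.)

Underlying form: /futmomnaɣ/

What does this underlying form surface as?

Rule 1: /m/ after /t/ (alveolar) → [n]
Rule 1: /n/ after /m/ (labial) → [m]
After rule 1: futnommaɣ
Rule 2: /o/ before nasal /m/ → [õ]

[futnõmmaɣ]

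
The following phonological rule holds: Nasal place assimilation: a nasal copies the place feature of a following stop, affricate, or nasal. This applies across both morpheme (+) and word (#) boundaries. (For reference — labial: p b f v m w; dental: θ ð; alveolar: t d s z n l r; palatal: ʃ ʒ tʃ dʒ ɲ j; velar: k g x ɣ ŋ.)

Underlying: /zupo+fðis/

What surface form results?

no segment meets the rule's conditions; no change.

[zupo+fðis]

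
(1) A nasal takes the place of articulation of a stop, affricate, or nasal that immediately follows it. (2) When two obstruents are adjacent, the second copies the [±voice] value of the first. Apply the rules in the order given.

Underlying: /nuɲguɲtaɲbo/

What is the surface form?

[nuŋguntambo]

Rule 1: /ɲ/ before /g/ (velar) → [ŋ]
Rule 1: /ɲ/ before /t/ (alveolar) → [n]
Rule 1: /ɲ/ before /b/ (labial) → [m]
After rule 1: nuŋguntambo
Rule 2: no segment meets the rule's conditions; no change.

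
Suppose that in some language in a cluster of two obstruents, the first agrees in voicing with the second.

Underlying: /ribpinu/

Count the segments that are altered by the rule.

/b/ before /p/ (voiceless) → [p]
1 segment changes.

1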